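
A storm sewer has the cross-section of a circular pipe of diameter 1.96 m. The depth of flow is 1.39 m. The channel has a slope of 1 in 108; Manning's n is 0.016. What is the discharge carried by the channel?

Q = 9.6 m³/s

For a circular section of diameter D = 1.96 m at depth y = 1.39 m, the central angle is θ = 2 arccos(1 − 2y/D) = 4.005 rad. Then A = (D²/8)(θ − sin θ) = 2.288 m² and P = Dθ/2 = 3.925 m.
Hydraulic radius R = A/P = 2.288/3.925 = 0.583 m.
Manning's equation: Q = (1/n) A R^(2/3) S^(1/2) = (1/0.016) × 2.288 × 0.583^(2/3) × 0.009259^(1/2) = 9.6 m³/s.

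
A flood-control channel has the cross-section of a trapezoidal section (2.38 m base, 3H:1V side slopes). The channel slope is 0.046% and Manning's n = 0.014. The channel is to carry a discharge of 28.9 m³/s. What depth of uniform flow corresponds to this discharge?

Manning's equation rearranged: A R^(2/3) = nQ / (1·√S) = 0.014 × 28.9 / (√0.00046) = 18.86.
At y = 1.83 m: A R^(2/3) = 14.71 — low.
At y = 2.54 m: A R^(2/3) = 31.44 — high.
At y = 2.04 m: A R^(2/3) = 18.86 — ≈ 18.86.

y_n = 2.04 m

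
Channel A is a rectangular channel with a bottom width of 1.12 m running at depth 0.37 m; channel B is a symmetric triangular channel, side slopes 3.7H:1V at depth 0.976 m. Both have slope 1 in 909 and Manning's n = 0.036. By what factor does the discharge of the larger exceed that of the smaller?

Channel A: Flow area A = b·y = 1.12 × 0.37 = 0.4144 m². Wetted perimeter P = b + 2y = 1.12 + 2×0.37 = 1.86 m. Hydraulic radius R = A/P = 0.4144/1.86 = 0.2228 m. Q_A = (1/0.036)·0.4144·0.2228^(2/3)·√0.0011 = 0.1403 m³/s.
Channel B: For a triangular section with side slope z = 3.7: A = zy² = 3.7×0.976² = 3.525 m²; P = 2y√(1+z²) = 2×0.976×3.833 = 7.482 m. Hydraulic radius R = A/P = 3.525/7.482 = 0.4711 m. Q_B = (1/0.036)·3.525·0.4711^(2/3)·√0.0011 = 1.966 m³/s.
The larger discharge is 1.966 m³/s and the smaller is 0.1403 m³/s; the ratio is 14.

14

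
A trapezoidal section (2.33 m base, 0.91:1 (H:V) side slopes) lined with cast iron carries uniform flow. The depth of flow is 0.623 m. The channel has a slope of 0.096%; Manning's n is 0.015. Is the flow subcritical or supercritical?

With bottom width b = 2.33 m and side slope z = 0.91: A = (b + zy)y = (2.33 + 0.91×0.623)×0.623 = 1.805 m²; P = b + 2y√(1+z²) = 2.33 + 2×0.623×1.352 = 4.015 m.
Hydraulic radius R = A/P = 1.805/4.015 = 0.4495 m.
V = (1/n) R^(2/3) √S = (1/0.015) × 0.4495^(2/3) × √0.00096 = 1.212 m/s. Hydraulic depth D_h = A/T = 1.805/3.464 = 0.521 m.
Froude number Fr = V/√(g·D_h) = 1.212/√(9.81×0.521) = 0.536, which is less than 1, so the flow is subcritical.

subcritical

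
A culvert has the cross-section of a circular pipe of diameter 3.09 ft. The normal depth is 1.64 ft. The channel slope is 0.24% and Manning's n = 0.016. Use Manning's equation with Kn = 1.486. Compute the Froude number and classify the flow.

For a circular section of diameter D = 3.09 ft at depth y = 1.64 ft, the central angle is θ = 2 arccos(1 − 2y/D) = 3.265 rad. Then A = (D²/8)(θ − sin θ) = 4.043 ft² and P = Dθ/2 = 5.044 ft.
Hydraulic radius R = A/P = 4.043/5.044 = 0.8015 ft.
V = (1.486/n) R^(2/3) √S = (1.486/0.016) × 0.8015^(2/3) × √0.0024 = 3.926 ft/s. Hydraulic depth D_h = A/T = 4.043/3.084 = 1.311 ft.
Froude number Fr = V/√(g·D_h) = 3.926/√(32.2×1.311) = 0.604, which is less than 1, so the flow is subcritical.

subcritical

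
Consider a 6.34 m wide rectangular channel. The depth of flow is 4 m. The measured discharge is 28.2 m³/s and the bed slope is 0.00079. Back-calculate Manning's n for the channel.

n = 0.037

Flow area A = b·y = 6.34 × 4 = 25.36 m². Wetted perimeter P = b + 2y = 6.34 + 2×4 = 14.34 m.
Hydraulic radius R = A/P = 25.36/14.34 = 1.768 m.
Rearranging Manning's equation: n = (1/Q) A R^(2/3) S^(1/2) = (1/28.2) × 25.36 × 1.768^(2/3) × √0.00079 = 0.037.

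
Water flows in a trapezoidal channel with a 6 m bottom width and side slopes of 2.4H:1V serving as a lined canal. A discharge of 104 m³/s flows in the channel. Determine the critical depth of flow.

At critical depth, Q² T / (g A³) = 1, i.e. A³/T = Q²/g = 104²/9.81 = 1103.
Try y = 1.86 m: A³/T = 493.9 — too small.
Try y = 2.84 m: A³/T = 2456 — too large.
Try y = 2.31 m: A³/T = 1110 — matches.

y_c = 2.31 m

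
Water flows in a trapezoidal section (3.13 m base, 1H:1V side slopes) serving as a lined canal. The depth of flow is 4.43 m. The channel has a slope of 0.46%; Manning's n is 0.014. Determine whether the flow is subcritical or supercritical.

With bottom width b = 3.13 m and side slope z = 1: A = (b + zy)y = (3.13 + 1×4.43)×4.43 = 33.49 m²; P = b + 2y√(1+z²) = 3.13 + 2×4.43×1.414 = 15.66 m.
Hydraulic radius R = A/P = 33.49/15.66 = 2.139 m.
V = (1/n) R^(2/3) √S = (1/0.014) × 2.139^(2/3) × √0.0046 = 8.042 m/s. Hydraulic depth D_h = A/T = 33.49/11.99 = 2.793 m.
Froude number Fr = V/√(g·D_h) = 8.042/√(9.81×2.793) = 1.54, which is greater than 1, so the flow is supercritical.

supercritical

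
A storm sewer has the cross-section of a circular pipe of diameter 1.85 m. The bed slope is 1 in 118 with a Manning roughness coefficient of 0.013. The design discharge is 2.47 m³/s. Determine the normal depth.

Manning's equation rearranged: A R^(2/3) = nQ / (1·√S) = 0.013 × 2.47 / (√0.008475) = 0.3488.
Trying y = 0.706 m: A R^(2/3) = 0.4968 — too large.
Trying y = 0.476 m: A R^(2/3) = 0.2331 — too small.
Trying y = 0.585 m: A R^(2/3) = 0.3484 — ≈ 0.3488.

y_n = 0.585 m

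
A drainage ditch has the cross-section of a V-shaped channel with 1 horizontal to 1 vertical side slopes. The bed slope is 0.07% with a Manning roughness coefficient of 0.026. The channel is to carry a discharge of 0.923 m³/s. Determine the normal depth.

Manning's equation rearranged: A R^(2/3) = nQ / (1·√S) = 0.026 × 0.923 / (√0.0007) = 0.907.
Trying y = 1.56 m: A R^(2/3) = 1.637 — high.
Trying y = 1.08 m: A R^(2/3) = 0.6139 — low.
Trying y = 1.25 m: A R^(2/3) = 0.9066 — close enough.

y_n = 1.25 m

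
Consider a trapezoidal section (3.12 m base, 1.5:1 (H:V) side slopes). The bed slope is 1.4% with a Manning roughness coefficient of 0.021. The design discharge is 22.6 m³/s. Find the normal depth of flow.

y_n = 1.06 m

Manning's equation rearranged: A R^(2/3) = nQ / (1·√S) = 0.021 × 22.6 / (√0.014) = 4.011.
Trying y = 1.36 m: A R^(2/3) = 6.418 — too large.
Trying y = 0.927 m: A R^(2/3) = 3.128 — too small.
Trying y = 1.06 m: A R^(2/3) = 4.008 — matches.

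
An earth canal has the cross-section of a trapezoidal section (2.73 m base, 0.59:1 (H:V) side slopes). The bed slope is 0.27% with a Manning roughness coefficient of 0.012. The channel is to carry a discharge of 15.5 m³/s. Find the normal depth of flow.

y_n = 1.24 m

Manning's equation rearranged: A R^(2/3) = nQ / (1·√S) = 0.012 × 15.5 / (√0.0027) = 3.58.
Trying y = 1.44 m: A R^(2/3) = 4.62 — high.
Trying y = 1.24 m: A R^(2/3) = 3.591 — matches.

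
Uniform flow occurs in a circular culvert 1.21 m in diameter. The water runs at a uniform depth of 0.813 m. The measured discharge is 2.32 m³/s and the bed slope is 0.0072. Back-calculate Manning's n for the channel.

For a circular section of diameter D = 1.21 m at depth y = 0.813 m, the central angle is θ = 2 arccos(1 − 2y/D) = 3.844 rad. Then A = (D²/8)(θ − sin θ) = 0.8216 m² and P = Dθ/2 = 2.325 m.
Hydraulic radius R = A/P = 0.8216/2.325 = 0.3533 m.
Rearranging Manning's equation: n = (1/Q) A R^(2/3) S^(1/2) = (1/2.32) × 0.8216 × 0.3533^(2/3) × √0.0072 = 0.015.

n = 0.015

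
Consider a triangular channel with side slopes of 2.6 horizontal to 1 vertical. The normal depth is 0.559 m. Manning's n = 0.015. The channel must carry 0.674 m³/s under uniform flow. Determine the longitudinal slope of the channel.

For a triangular section with side slope z = 2.6: A = zy² = 2.6×0.559² = 0.8125 m²; P = 2y√(1+z²) = 2×0.559×2.786 = 3.114 m.
Hydraulic radius R = A/P = 0.8125/3.114 = 0.2609 m.
From Manning's equation, S = [nQ / (1 A R^(2/3))]² = [0.015 × 0.674 / (1 × 0.8125 × 0.2609^(2/3))]² = 0.000929.

S = 0.000929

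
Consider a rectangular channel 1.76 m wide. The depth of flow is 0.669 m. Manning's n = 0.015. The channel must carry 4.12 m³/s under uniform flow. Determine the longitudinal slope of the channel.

Flow area A = b·y = 1.76 × 0.669 = 1.177 m². Wetted perimeter P = b + 2y = 1.76 + 2×0.669 = 3.098 m.
Hydraulic radius R = A/P = 1.177/3.098 = 0.3801 m.
From Manning's equation, S = [nQ / (1 A R^(2/3))]² = [0.015 × 4.12 / (1 × 1.177 × 0.3801^(2/3))]² = 0.01.

S = 0.01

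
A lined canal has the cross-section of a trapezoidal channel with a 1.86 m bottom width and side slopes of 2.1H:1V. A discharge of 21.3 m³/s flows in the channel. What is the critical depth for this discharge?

y_c = 1.46 m

At critical depth, Q² T / (g A³) = 1, i.e. A³/T = Q²/g = 21.3²/9.81 = 46.25.
Try y = 1.69 m: A³/T = 85.27 — over.
Try y = 1.27 m: A³/T = 26.42 — short.
Try y = 1.46 m: A³/T = 46.55 — matches.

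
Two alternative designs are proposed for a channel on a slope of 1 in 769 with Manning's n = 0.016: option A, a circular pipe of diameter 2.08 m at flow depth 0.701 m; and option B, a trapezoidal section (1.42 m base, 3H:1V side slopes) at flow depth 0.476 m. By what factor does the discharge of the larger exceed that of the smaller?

Channel A: For a circular section of diameter D = 2.08 m at depth y = 0.701 m, the central angle is θ = 2 arccos(1 − 2y/D) = 2.478 rad. Then A = (D²/8)(θ − sin θ) = 1.007 m² and P = Dθ/2 = 2.577 m. Hydraulic radius R = A/P = 1.007/2.577 = 0.3906 m. Q_A = (1/0.016)·1.007·0.3906^(2/3)·√0.0013 = 1.212 m³/s.
Channel B: With bottom width b = 1.42 m and side slope z = 3: A = (b + zy)y = (1.42 + 3×0.476)×0.476 = 1.356 m²; P = b + 2y√(1+z²) = 1.42 + 2×0.476×3.162 = 4.43 m. Hydraulic radius R = A/P = 1.356/4.43 = 0.306 m. Q_B = (1/0.016)·1.356·0.306^(2/3)·√0.0013 = 1.387 m³/s.
The larger discharge is 1.387 m³/s and the smaller is 1.212 m³/s; the ratio is 1.14.

1.14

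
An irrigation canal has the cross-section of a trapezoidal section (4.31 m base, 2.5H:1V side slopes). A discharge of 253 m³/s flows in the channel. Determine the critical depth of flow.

At critical depth, Q² T / (g A³) = 1, i.e. A³/T = Q²/g = 253²/9.81 = 6525.
At y = 2.7 m: A³/T = 1495 — low.
At y = 4.43 m: A³/T = 11970 — high.
At y = 3.85 m: A³/T = 6554 — close enough.

y_c = 3.85 m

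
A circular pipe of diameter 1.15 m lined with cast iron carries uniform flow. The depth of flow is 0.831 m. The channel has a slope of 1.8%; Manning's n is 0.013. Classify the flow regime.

For a circular section of diameter D = 1.15 m at depth y = 0.831 m, the central angle is θ = 2 arccos(1 − 2y/D) = 4.064 rad. Then A = (D²/8)(θ − sin θ) = 0.8037 m² and P = Dθ/2 = 2.337 m.
Hydraulic radius R = A/P = 0.8037/2.337 = 0.3439 m.
V = (1/n) R^(2/3) √S = (1/0.013) × 0.3439^(2/3) × √0.018 = 5.066 m/s. Hydraulic depth D_h = A/T = 0.8037/1.03 = 0.7805 m.
Froude number Fr = V/√(g·D_h) = 5.066/√(9.81×0.7805) = 1.83, which is greater than 1, so the flow is supercritical.

supercritical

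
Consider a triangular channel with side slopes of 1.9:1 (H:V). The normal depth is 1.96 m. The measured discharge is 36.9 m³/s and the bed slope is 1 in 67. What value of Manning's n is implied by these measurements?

n = 0.022

For a triangular section with side slope z = 1.9: A = zy² = 1.9×1.96² = 7.299 m²; P = 2y√(1+z²) = 2×1.96×2.147 = 8.417 m.
Hydraulic radius R = A/P = 7.299/8.417 = 0.8672 m.
Rearranging Manning's equation: n = (1/Q) A R^(2/3) S^(1/2) = (1/36.9) × 7.299 × 0.8672^(2/3) × √0.01493 = 0.022.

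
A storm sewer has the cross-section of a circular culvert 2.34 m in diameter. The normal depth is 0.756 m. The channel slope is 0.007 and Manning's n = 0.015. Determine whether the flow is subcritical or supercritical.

supercritical

For a circular section of diameter D = 2.34 m at depth y = 0.756 m, the central angle is θ = 2 arccos(1 − 2y/D) = 2.418 rad. Then A = (D²/8)(θ − sin θ) = 1.202 m² and P = Dθ/2 = 2.829 m.
Hydraulic radius R = A/P = 1.202/2.829 = 0.4249 m.
V = (1/n) R^(2/3) √S = (1/0.015) × 0.4249^(2/3) × √0.007 = 3.152 m/s. Hydraulic depth D_h = A/T = 1.202/2.189 = 0.5493 m.
Froude number Fr = V/√(g·D_h) = 3.152/√(9.81×0.5493) = 1.36, which is greater than 1, so the flow is supercritical.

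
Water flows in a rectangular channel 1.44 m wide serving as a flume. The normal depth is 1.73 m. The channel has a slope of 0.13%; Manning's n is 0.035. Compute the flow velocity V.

Flow area A = b·y = 1.44 × 1.73 = 2.491 m². Wetted perimeter P = b + 2y = 1.44 + 2×1.73 = 4.9 m.
Hydraulic radius R = A/P = 2.491/4.9 = 0.5084 m.
From Manning's equation, V = (1/n) R^(2/3) S^(1/2) = (1/0.035) × 0.5084^(2/3) × 0.0013^(1/2) = 0.656 m/s.

V = 0.656 m/s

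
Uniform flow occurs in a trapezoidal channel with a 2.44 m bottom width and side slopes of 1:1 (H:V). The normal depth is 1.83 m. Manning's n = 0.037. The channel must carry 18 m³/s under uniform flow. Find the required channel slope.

With bottom width b = 2.44 m and side slope z = 1: A = (b + zy)y = (2.44 + 1×1.83)×1.83 = 7.814 m²; P = b + 2y√(1+z²) = 2.44 + 2×1.83×1.414 = 7.616 m.
Hydraulic radius R = A/P = 7.814/7.616 = 1.026 m.
From Manning's equation, S = [nQ / (1 A R^(2/3))]² = [0.037 × 18 / (1 × 7.814 × 1.026^(2/3))]² = 0.00702.

S = 0.00702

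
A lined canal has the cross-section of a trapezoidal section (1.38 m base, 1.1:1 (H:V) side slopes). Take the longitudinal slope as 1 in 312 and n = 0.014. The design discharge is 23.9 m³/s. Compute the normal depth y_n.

y_n = 1.84 m

Manning's equation rearranged: A R^(2/3) = nQ / (1·√S) = 0.014 × 23.9 / (√0.003205) = 5.91.
Trying y = 1.34 m: A R^(2/3) = 3.052 — low.
Trying y = 2.18 m: A R^(2/3) = 8.496 — high.
Trying y = 1.84 m: A R^(2/3) = 5.9 — matches.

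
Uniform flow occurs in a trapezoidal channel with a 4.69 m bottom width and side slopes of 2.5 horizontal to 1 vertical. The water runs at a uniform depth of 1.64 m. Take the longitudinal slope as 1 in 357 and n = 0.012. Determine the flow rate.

Q = 66.4 m³/s

With bottom width b = 4.69 m and side slope z = 2.5: A = (b + zy)y = (4.69 + 2.5×1.64)×1.64 = 14.42 m²; P = b + 2y√(1+z²) = 4.69 + 2×1.64×2.693 = 13.52 m.
Hydraulic radius R = A/P = 14.42/13.52 = 1.066 m.
Manning's equation: Q = (1/n) A R^(2/3) S^(1/2) = (1/0.012) × 14.42 × 1.066^(2/3) × 0.002801^(1/2) = 66.4 m³/s.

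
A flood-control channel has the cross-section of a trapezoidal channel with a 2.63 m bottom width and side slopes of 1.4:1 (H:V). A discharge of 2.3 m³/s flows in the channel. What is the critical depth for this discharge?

y_c = 0.397 m

At critical depth, Q² T / (g A³) = 1, i.e. A³/T = Q²/g = 2.3²/9.81 = 0.5392.
Try y = 0.462 m: A³/T = 0.8843 — too large.
Try y = 0.397 m: A³/T = 0.5407 — close enough.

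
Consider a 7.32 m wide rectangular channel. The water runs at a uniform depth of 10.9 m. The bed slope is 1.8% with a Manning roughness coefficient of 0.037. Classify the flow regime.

subcritical

Flow area A = b·y = 7.32 × 10.9 = 79.79 m². Wetted perimeter P = b + 2y = 7.32 + 2×10.9 = 29.12 m.
Hydraulic radius R = A/P = 79.79/29.12 = 2.74 m.
V = (1/n) R^(2/3) √S = (1/0.037) × 2.74^(2/3) × √0.018 = 7.1 m/s. Hydraulic depth D_h = A/T = 79.79/7.32 = 10.9 m.
Froude number Fr = V/√(g·D_h) = 7.1/√(9.81×10.9) = 0.687, which is less than 1, so the flow is subcritical.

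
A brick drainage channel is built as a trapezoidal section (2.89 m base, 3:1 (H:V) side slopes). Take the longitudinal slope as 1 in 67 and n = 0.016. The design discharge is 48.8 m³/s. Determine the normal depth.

Manning's equation rearranged: A R^(2/3) = nQ / (1·√S) = 0.016 × 48.8 / (√0.01493) = 6.391.
At y = 1.42 m: A R^(2/3) = 9.148 — too large.
At y = 0.908 m: A R^(2/3) = 3.588 — too small.
At y = 1.2 m: A R^(2/3) = 6.39 — matches.

y_n = 1.2 m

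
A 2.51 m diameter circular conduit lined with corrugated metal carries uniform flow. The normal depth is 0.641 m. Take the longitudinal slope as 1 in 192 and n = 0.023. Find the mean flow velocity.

For a circular section of diameter D = 2.51 m at depth y = 0.641 m, the central angle is θ = 2 arccos(1 − 2y/D) = 2.119 rad. Then A = (D²/8)(θ − sin θ) = 0.9968 m² and P = Dθ/2 = 2.66 m.
Hydraulic radius R = A/P = 0.9968/2.66 = 0.3748 m.
From Manning's equation, V = (1/n) R^(2/3) S^(1/2) = (1/0.023) × 0.3748^(2/3) × 0.005208^(1/2) = 1.63 m/s.

V = 1.63 m/s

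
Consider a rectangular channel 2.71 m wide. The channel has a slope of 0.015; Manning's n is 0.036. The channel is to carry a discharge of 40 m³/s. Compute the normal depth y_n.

Manning's equation rearranged: A R^(2/3) = nQ / (1·√S) = 0.036 × 40 / (√0.015) = 11.76.
Trying y = 3.53 m: A R^(2/3) = 9.433 — low.
Trying y = 4.26 m: A R^(2/3) = 11.76 — matches.

y_n = 4.26 m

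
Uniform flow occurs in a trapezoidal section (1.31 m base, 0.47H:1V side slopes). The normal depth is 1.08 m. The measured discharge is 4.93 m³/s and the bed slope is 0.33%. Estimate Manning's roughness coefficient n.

With bottom width b = 1.31 m and side slope z = 0.47: A = (b + zy)y = (1.31 + 0.47×1.08)×1.08 = 1.963 m²; P = b + 2y√(1+z²) = 1.31 + 2×1.08×1.105 = 3.697 m.
Hydraulic radius R = A/P = 1.963/3.697 = 0.531 m.
Rearranging Manning's equation: n = (1/Q) A R^(2/3) S^(1/2) = (1/4.93) × 1.963 × 0.531^(2/3) × √0.0033 = 0.015.

n = 0.015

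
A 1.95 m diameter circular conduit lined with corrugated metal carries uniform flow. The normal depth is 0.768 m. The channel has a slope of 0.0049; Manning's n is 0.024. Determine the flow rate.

For a circular section of diameter D = 1.95 m at depth y = 0.768 m, the central angle is θ = 2 arccos(1 − 2y/D) = 2.714 rad. Then A = (D²/8)(θ − sin θ) = 1.093 m² and P = Dθ/2 = 2.646 m.
Hydraulic radius R = A/P = 1.093/2.646 = 0.413 m.
Manning's equation: Q = (1/n) A R^(2/3) S^(1/2) = (1/0.024) × 1.093 × 0.413^(2/3) × 0.0049^(1/2) = 1.77 m³/s.

Q = 1.77 m³/s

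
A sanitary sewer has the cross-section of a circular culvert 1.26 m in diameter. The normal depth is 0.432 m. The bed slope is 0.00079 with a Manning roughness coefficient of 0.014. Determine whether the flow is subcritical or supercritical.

For a circular section of diameter D = 1.26 m at depth y = 0.432 m, the central angle is θ = 2 arccos(1 − 2y/D) = 2.502 rad. Then A = (D²/8)(θ − sin θ) = 0.3781 m² and P = Dθ/2 = 1.576 m.
Hydraulic radius R = A/P = 0.3781/1.576 = 0.2399 m.
V = (1/n) R^(2/3) √S = (1/0.014) × 0.2399^(2/3) × √0.00079 = 0.7751 m/s. Hydraulic depth D_h = A/T = 0.3781/1.196 = 0.3161 m.
Froude number Fr = V/√(g·D_h) = 0.7751/√(9.81×0.3161) = 0.44, which is less than 1, so the flow is subcritical.

subcritical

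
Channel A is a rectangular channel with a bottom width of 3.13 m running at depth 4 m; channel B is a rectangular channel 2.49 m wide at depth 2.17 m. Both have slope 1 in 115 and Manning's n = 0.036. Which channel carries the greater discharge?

channel A

Channel A: Flow area A = b·y = 3.13 × 4 = 12.52 m². Wetted perimeter P = b + 2y = 3.13 + 2×4 = 11.13 m. Hydraulic radius R = A/P = 12.52/11.13 = 1.125 m. Q_A = (1/0.036)·12.52·1.125^(2/3)·√0.008696 = 35.08 m³/s.
Channel B: Flow area A = b·y = 2.49 × 2.17 = 5.403 m². Wetted perimeter P = b + 2y = 2.49 + 2×2.17 = 6.83 m. Hydraulic radius R = A/P = 5.403/6.83 = 0.7911 m. Q_B = (1/0.036)·5.403·0.7911^(2/3)·√0.008696 = 11.97 m³/s.
Q_A = 35.08 m³/s vs Q_B = 11.97 m³/s, so channel A carries more.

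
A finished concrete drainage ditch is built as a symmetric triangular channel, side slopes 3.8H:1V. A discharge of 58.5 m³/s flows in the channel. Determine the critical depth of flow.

At critical depth, Q² T / (g A³) = 1, i.e. A³/T = Q²/g = 58.5²/9.81 = 348.9.
Trying y = 1.62 m: A³/T = 80.56 — low.
Trying y = 2.42 m: A³/T = 599.3 — high.
Trying y = 2.17 m: A³/T = 347.4 — matches.

y_c = 2.17 m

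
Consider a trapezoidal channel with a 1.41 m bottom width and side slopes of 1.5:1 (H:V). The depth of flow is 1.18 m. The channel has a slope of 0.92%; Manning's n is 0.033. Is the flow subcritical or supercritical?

With bottom width b = 1.41 m and side slope z = 1.5: A = (b + zy)y = (1.41 + 1.5×1.18)×1.18 = 3.752 m²; P = b + 2y√(1+z²) = 1.41 + 2×1.18×1.803 = 5.665 m.
Hydraulic radius R = A/P = 3.752/5.665 = 0.6624 m.
V = (1/n) R^(2/3) √S = (1/0.033) × 0.6624^(2/3) × √0.0092 = 2.209 m/s. Hydraulic depth D_h = A/T = 3.752/4.95 = 0.7581 m.
Froude number Fr = V/√(g·D_h) = 2.209/√(9.81×0.7581) = 0.81, which is less than 1, so the flow is subcritical.

subcritical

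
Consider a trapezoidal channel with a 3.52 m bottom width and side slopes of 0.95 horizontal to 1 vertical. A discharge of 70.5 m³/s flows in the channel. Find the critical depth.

At critical depth, Q² T / (g A³) = 1, i.e. A³/T = Q²/g = 70.5²/9.81 = 506.7.
Trying y = 2.17 m: A³/T = 232.5 — too small.
Trying y = 3.35 m: A³/T = 1145 — too large.
Trying y = 2.69 m: A³/T = 505.8 — matches.

y_c = 2.69 m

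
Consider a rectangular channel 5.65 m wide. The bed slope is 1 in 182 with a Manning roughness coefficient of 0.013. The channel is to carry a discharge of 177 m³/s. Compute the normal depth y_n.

Manning's equation rearranged: A R^(2/3) = nQ / (1·√S) = 0.013 × 177 / (√0.005495) = 31.04.
Trying y = 4.26 m: A R^(2/3) = 34.26 — high.
Trying y = 3.1 m: A R^(2/3) = 22.73 — low.
Trying y = 3.94 m: A R^(2/3) = 31.02 — close enough.

y_n = 3.94 m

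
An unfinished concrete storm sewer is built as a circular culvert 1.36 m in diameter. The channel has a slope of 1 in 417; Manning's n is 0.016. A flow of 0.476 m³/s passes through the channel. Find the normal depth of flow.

Manning's equation rearranged: A R^(2/3) = nQ / (1·√S) = 0.016 × 0.476 / (√0.002398) = 0.1555.
At y = 0.3 m: A R^(2/3) = 0.07551 — low.
At y = 0.433 m: A R^(2/3) = 0.1554 — matches.

y_n = 0.433 m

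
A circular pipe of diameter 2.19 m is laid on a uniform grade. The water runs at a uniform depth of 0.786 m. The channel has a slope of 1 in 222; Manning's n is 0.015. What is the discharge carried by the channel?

Q = 3.11 m³/s

For a circular section of diameter D = 2.19 m at depth y = 0.786 m, the central angle is θ = 2 arccos(1 − 2y/D) = 2.569 rad. Then A = (D²/8)(θ − sin θ) = 1.216 m² and P = Dθ/2 = 2.814 m.
Hydraulic radius R = A/P = 1.216/2.814 = 0.4321 m.
Manning's equation: Q = (1/n) A R^(2/3) S^(1/2) = (1/0.015) × 1.216 × 0.4321^(2/3) × 0.004505^(1/2) = 3.11 m³/s.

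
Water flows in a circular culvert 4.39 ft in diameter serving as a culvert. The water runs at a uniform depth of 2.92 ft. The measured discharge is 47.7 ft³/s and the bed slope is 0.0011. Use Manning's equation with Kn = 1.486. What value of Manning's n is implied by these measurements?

n = 0.013

For a circular section of diameter D = 4.39 ft at depth y = 2.92 ft, the central angle is θ = 2 arccos(1 − 2y/D) = 3.815 rad. Then A = (D²/8)(θ − sin θ) = 10.69 ft² and P = Dθ/2 = 8.374 ft.
Hydraulic radius R = A/P = 10.69/8.374 = 1.277 ft.
Rearranging Manning's equation: n = (1.486/Q) A R^(2/3) S^(1/2) = (1.486/47.7) × 10.69 × 1.277^(2/3) × √0.0011 = 0.013.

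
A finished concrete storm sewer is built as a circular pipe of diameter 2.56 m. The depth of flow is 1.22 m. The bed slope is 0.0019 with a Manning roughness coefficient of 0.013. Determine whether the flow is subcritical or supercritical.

subcritical

For a circular section of diameter D = 2.56 m at depth y = 1.22 m, the central angle is θ = 2 arccos(1 − 2y/D) = 3.048 rad. Then A = (D²/8)(θ − sin θ) = 2.42 m² and P = Dθ/2 = 3.901 m.
Hydraulic radius R = A/P = 2.42/3.901 = 0.6203 m.
V = (1/n) R^(2/3) √S = (1/0.013) × 0.6203^(2/3) × √0.0019 = 2.439 m/s. Hydraulic depth D_h = A/T = 2.42/2.557 = 0.9464 m.
Froude number Fr = V/√(g·D_h) = 2.439/√(9.81×0.9464) = 0.8, which is less than 1, so the flow is subcritical.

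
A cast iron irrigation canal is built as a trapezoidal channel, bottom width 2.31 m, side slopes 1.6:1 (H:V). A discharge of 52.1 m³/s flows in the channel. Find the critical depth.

At critical depth, Q² T / (g A³) = 1, i.e. A³/T = Q²/g = 52.1²/9.81 = 276.7.
At y = 2.81 m: A³/T = 618.9 — high.
At y = 1.76 m: A³/T = 92.46 — low.
At y = 2.31 m: A³/T = 275.3 — matches.

y_c = 2.31 m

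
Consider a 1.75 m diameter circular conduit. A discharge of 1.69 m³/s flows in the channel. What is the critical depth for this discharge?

At critical depth, Q² T / (g A³) = 1, i.e. A³/T = Q²/g = 1.69²/9.81 = 0.2911.
At y = 0.444 m: A³/T = 0.07267 — too small.
At y = 0.758 m: A³/T = 0.574 — too large.
At y = 0.635 m: A³/T = 0.2907 — matches.

y_c = 0.635 m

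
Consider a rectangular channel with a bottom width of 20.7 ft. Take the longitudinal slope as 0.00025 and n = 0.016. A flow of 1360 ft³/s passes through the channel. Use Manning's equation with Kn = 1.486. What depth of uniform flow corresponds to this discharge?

Manning's equation rearranged: A R^(2/3) = nQ / (1.486·√S) = 0.016 × 1360 / (1.486 × √0.00025) = 926.1.
Trying y = 15.6 ft: A R^(2/3) = 1092 — too large.
Trying y = 11.5 ft: A R^(2/3) = 737 — too small.
Trying y = 13.7 ft: A R^(2/3) = 925.5 — ≈ 926.1.

y_n = 13.7 ft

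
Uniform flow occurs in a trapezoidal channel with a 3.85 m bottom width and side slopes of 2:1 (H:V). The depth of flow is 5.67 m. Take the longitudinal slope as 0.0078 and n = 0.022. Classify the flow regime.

supercritical

With bottom width b = 3.85 m and side slope z = 2: A = (b + zy)y = (3.85 + 2×5.67)×5.67 = 86.13 m²; P = b + 2y√(1+z²) = 3.85 + 2×5.67×2.236 = 29.21 m.
Hydraulic radius R = A/P = 86.13/29.21 = 2.949 m.
V = (1/n) R^(2/3) √S = (1/0.022) × 2.949^(2/3) × √0.0078 = 8.255 m/s. Hydraulic depth D_h = A/T = 86.13/26.53 = 3.246 m.
Froude number Fr = V/√(g·D_h) = 8.255/√(9.81×3.246) = 1.46, which is greater than 1, so the flow is supercritical.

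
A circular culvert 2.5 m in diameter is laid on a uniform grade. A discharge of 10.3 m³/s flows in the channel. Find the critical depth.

y_c = 1.46 m

At critical depth, Q² T / (g A³) = 1, i.e. A³/T = Q²/g = 10.3²/9.81 = 10.81.
Try y = 1.82 m: A³/T = 25.22 — too large.
Try y = 1.32 m: A³/T = 7.282 — too small.
Try y = 1.46 m: A³/T = 10.7 — matches.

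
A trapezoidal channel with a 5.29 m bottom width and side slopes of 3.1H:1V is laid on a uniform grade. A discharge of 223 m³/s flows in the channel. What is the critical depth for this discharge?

At critical depth, Q² T / (g A³) = 1, i.e. A³/T = Q²/g = 223²/9.81 = 5069.
Trying y = 3.72 m: A³/T = 8643 — too large.
Trying y = 2.63 m: A³/T = 2046 — too small.
Trying y = 3.28 m: A³/T = 5086 — ≈ 5069.

y_c = 3.28 m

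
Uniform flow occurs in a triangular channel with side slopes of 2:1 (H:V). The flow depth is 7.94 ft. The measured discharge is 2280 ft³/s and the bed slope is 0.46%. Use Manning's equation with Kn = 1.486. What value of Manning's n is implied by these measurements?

n = 0.013

For a triangular section with side slope z = 2: A = zy² = 2×7.94² = 126.1 ft²; P = 2y√(1+z²) = 2×7.94×2.236 = 35.51 ft.
Hydraulic radius R = A/P = 126.1/35.51 = 3.551 ft.
Rearranging Manning's equation: n = (1.486/Q) A R^(2/3) S^(1/2) = (1.486/2280) × 126.1 × 3.551^(2/3) × √0.0046 = 0.013.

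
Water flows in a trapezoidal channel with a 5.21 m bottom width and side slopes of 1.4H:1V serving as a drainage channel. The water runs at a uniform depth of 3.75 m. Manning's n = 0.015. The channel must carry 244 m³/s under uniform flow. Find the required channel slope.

S = 0.00311

With bottom width b = 5.21 m and side slope z = 1.4: A = (b + zy)y = (5.21 + 1.4×3.75)×3.75 = 39.23 m²; P = b + 2y√(1+z²) = 5.21 + 2×3.75×1.72 = 18.11 m.
Hydraulic radius R = A/P = 39.23/18.11 = 2.166 m.
From Manning's equation, S = [nQ / (1 A R^(2/3))]² = [0.015 × 244 / (1 × 39.23 × 2.166^(2/3))]² = 0.00311.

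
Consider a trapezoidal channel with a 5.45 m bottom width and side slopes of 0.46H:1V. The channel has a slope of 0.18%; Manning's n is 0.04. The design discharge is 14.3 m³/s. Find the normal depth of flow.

Manning's equation rearranged: A R^(2/3) = nQ / (1·√S) = 0.04 × 14.3 / (√0.0018) = 13.48.
Try y = 1.65 m: A R^(2/3) = 11.1 — too small.
Try y = 2.26 m: A R^(2/3) = 18.41 — too large.
Try y = 1.86 m: A R^(2/3) = 13.46 — ≈ 13.48.

y_n = 1.86 m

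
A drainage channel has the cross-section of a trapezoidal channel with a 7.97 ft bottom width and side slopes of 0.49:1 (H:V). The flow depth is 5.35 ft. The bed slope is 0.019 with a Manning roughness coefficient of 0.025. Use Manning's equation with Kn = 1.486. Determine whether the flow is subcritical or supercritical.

supercritical

With bottom width b = 7.97 ft and side slope z = 0.49: A = (b + zy)y = (7.97 + 0.49×5.35)×5.35 = 56.66 ft²; P = b + 2y√(1+z²) = 7.97 + 2×5.35×1.114 = 19.89 ft.
Hydraulic radius R = A/P = 56.66/19.89 = 2.85 ft.
V = (1.486/n) R^(2/3) √S = (1.486/0.025) × 2.85^(2/3) × √0.019 = 16.47 ft/s. Hydraulic depth D_h = A/T = 56.66/13.21 = 4.289 ft.
Froude number Fr = V/√(g·D_h) = 16.47/√(32.2×4.289) = 1.4, which is greater than 1, so the flow is supercritical.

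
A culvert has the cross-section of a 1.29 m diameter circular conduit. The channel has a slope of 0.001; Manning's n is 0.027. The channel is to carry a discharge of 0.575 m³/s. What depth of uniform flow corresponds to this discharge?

y_n = 0.872 m

Manning's equation rearranged: A R^(2/3) = nQ / (1·√S) = 0.027 × 0.575 / (√0.001) = 0.4909.
Try y = 0.694 m: A R^(2/3) = 0.3473 — too small.
Try y = 1.07 m: A R^(2/3) = 0.6211 — too large.
Try y = 0.872 m: A R^(2/3) = 0.4911 — close enough.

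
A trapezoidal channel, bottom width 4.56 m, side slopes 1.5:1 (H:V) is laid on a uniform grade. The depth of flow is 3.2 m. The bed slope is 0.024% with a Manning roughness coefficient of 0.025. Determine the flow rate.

Q = 28.1 m³/s

With bottom width b = 4.56 m and side slope z = 1.5: A = (b + zy)y = (4.56 + 1.5×3.2)×3.2 = 29.95 m²; P = b + 2y√(1+z²) = 4.56 + 2×3.2×1.803 = 16.1 m.
Hydraulic radius R = A/P = 29.95/16.1 = 1.861 m.
Manning's equation: Q = (1/n) A R^(2/3) S^(1/2) = (1/0.025) × 29.95 × 1.861^(2/3) × 0.00024^(1/2) = 28.1 m³/s.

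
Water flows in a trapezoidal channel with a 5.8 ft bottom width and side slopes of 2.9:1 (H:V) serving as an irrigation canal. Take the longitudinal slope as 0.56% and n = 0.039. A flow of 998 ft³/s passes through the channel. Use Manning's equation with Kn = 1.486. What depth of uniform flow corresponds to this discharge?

y_n = 6.35 ft

Manning's equation rearranged: A R^(2/3) = nQ / (1.486·√S) = 0.039 × 998 / (1.486 × √0.0056) = 350.
Try y = 4.98 ft: A R^(2/3) = 199 — short.
Try y = 7.81 ft: A R^(2/3) = 572.5 — over.
Try y = 6.35 ft: A R^(2/3) = 350.1 — ≈ 350.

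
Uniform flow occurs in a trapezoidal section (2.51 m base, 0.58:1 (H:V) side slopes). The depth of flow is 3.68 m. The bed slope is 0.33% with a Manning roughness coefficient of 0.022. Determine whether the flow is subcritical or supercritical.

subcritical

With bottom width b = 2.51 m and side slope z = 0.58: A = (b + zy)y = (2.51 + 0.58×3.68)×3.68 = 17.09 m²; P = b + 2y√(1+z²) = 2.51 + 2×3.68×1.156 = 11.02 m.
Hydraulic radius R = A/P = 17.09/11.02 = 1.551 m.
V = (1/n) R^(2/3) √S = (1/0.022) × 1.551^(2/3) × √0.0033 = 3.499 m/s. Hydraulic depth D_h = A/T = 17.09/6.779 = 2.521 m.
Froude number Fr = V/√(g·D_h) = 3.499/√(9.81×2.521) = 0.704, which is less than 1, so the flow is subcritical.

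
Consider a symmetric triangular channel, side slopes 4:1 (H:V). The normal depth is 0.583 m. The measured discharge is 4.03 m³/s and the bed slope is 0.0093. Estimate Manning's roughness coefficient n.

For a triangular section with side slope z = 4: A = zy² = 4×0.583² = 1.36 m²; P = 2y√(1+z²) = 2×0.583×4.123 = 4.808 m.
Hydraulic radius R = A/P = 1.36/4.808 = 0.2828 m.
Rearranging Manning's equation: n = (1/Q) A R^(2/3) S^(1/2) = (1/4.03) × 1.36 × 0.2828^(2/3) × √0.0093 = 0.014.

n = 0.014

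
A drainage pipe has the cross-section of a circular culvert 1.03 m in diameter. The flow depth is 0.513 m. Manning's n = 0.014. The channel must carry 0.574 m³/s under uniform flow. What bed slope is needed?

S = 0.0023

For a circular section of diameter D = 1.03 m at depth y = 0.513 m, the central angle is θ = 2 arccos(1 − 2y/D) = 3.134 rad. Then A = (D²/8)(θ − sin θ) = 0.4146 m² and P = Dθ/2 = 1.614 m.
Hydraulic radius R = A/P = 0.4146/1.614 = 0.2569 m.
From Manning's equation, S = [nQ / (1 A R^(2/3))]² = [0.014 × 0.574 / (1 × 0.4146 × 0.2569^(2/3))]² = 0.0023.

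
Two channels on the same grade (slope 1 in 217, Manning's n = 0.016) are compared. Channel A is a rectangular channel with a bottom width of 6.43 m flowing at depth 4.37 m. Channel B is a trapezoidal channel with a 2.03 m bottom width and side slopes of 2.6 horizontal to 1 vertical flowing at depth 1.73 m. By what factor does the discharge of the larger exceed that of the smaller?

3.84

Channel A: Flow area A = b·y = 6.43 × 4.37 = 28.1 m². Wetted perimeter P = b + 2y = 6.43 + 2×4.37 = 15.17 m. Hydraulic radius R = A/P = 28.1/15.17 = 1.852 m. Q_A = (1/0.016)·28.1·1.852^(2/3)·√0.004608 = 179.8 m³/s.
Channel B: With bottom width b = 2.03 m and side slope z = 2.6: A = (b + zy)y = (2.03 + 2.6×1.73)×1.73 = 11.29 m²; P = b + 2y√(1+z²) = 2.03 + 2×1.73×2.786 = 11.67 m. Hydraulic radius R = A/P = 11.29/11.67 = 0.9679 m. Q_B = (1/0.016)·11.29·0.9679^(2/3)·√0.004608 = 46.88 m³/s.
The larger discharge is 179.8 m³/s and the smaller is 46.88 m³/s; the ratio is 3.84.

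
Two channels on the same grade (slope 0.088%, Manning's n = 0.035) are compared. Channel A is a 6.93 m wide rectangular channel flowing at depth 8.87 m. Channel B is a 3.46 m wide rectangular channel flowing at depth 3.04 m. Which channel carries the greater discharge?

channel A

Channel A: Flow area A = b·y = 6.93 × 8.87 = 61.47 m². Wetted perimeter P = b + 2y = 6.93 + 2×8.87 = 24.67 m. Hydraulic radius R = A/P = 61.47/24.67 = 2.492 m. Q_A = (1/0.035)·61.47·2.492^(2/3)·√0.00088 = 95.75 m³/s.
Channel B: Flow area A = b·y = 3.46 × 3.04 = 10.52 m². Wetted perimeter P = b + 2y = 3.46 + 2×3.04 = 9.54 m. Hydraulic radius R = A/P = 10.52/9.54 = 1.103 m. Q_B = (1/0.035)·10.52·1.103^(2/3)·√0.00088 = 9.515 m³/s.
Q_A = 95.75 m³/s vs Q_B = 9.515 m³/s, so channel A carries more.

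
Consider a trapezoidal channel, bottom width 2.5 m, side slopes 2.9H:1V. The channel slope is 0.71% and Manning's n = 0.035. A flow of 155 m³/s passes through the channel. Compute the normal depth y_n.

Manning's equation rearranged: A R^(2/3) = nQ / (1·√S) = 0.035 × 155 / (√0.0071) = 64.38.
Try y = 2.71 m: A R^(2/3) = 36.26 — short.
Try y = 4.27 m: A R^(2/3) = 108 — over.
Try y = 3.45 m: A R^(2/3) = 64.38 — matches.

y_n = 3.45 m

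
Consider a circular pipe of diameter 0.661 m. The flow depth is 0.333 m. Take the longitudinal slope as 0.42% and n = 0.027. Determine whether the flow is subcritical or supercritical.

For a circular section of diameter D = 0.661 m at depth y = 0.333 m, the central angle is θ = 2 arccos(1 − 2y/D) = 3.157 rad. Then A = (D²/8)(θ − sin θ) = 0.1732 m² and P = Dθ/2 = 1.043 m.
Hydraulic radius R = A/P = 0.1732/1.043 = 0.166 m.
V = (1/n) R^(2/3) √S = (1/0.027) × 0.166^(2/3) × √0.0042 = 0.7251 m/s. Hydraulic depth D_h = A/T = 0.1732/0.661 = 0.2621 m.
Froude number Fr = V/√(g·D_h) = 0.7251/√(9.81×0.2621) = 0.452, which is less than 1, so the flow is subcritical.

subcritical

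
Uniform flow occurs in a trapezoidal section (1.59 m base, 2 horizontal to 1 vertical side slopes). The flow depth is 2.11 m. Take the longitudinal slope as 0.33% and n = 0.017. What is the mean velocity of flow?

V = 3.63 m/s

With bottom width b = 1.59 m and side slope z = 2: A = (b + zy)y = (1.59 + 2×2.11)×2.11 = 12.26 m²; P = b + 2y√(1+z²) = 1.59 + 2×2.11×2.236 = 11.03 m.
Hydraulic radius R = A/P = 12.26/11.03 = 1.112 m.
From Manning's equation, V = (1/n) R^(2/3) S^(1/2) = (1/0.017) × 1.112^(2/3) × 0.0033^(1/2) = 3.63 m/s.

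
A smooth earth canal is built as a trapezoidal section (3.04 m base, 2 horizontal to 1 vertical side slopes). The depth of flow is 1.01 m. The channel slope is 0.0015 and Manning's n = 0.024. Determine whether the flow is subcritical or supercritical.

subcritical

With bottom width b = 3.04 m and side slope z = 2: A = (b + zy)y = (3.04 + 2×1.01)×1.01 = 5.111 m²; P = b + 2y√(1+z²) = 3.04 + 2×1.01×2.236 = 7.557 m.
Hydraulic radius R = A/P = 5.111/7.557 = 0.6763 m.
V = (1/n) R^(2/3) √S = (1/0.024) × 0.6763^(2/3) × √0.0015 = 1.243 m/s. Hydraulic depth D_h = A/T = 5.111/7.08 = 0.7218 m.
Froude number Fr = V/√(g·D_h) = 1.243/√(9.81×0.7218) = 0.467, which is less than 1, so the flow is subcritical.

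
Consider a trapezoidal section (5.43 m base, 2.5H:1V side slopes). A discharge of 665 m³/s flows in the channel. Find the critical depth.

At critical depth, Q² T / (g A³) = 1, i.e. A³/T = Q²/g = 665²/9.81 = 45080.
Trying y = 6.64 m: A³/T = 81030 — over.
Trying y = 4.4 m: A³/T = 13770 — short.
Trying y = 5.81 m: A³/T = 45200 — close enough.

y_c = 5.81 m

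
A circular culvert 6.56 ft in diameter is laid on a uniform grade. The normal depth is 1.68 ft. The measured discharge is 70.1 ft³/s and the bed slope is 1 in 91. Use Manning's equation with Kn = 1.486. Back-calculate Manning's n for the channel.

n = 0.015

For a circular section of diameter D = 6.56 ft at depth y = 1.68 ft, the central angle is θ = 2 arccos(1 − 2y/D) = 2.122 rad. Then A = (D²/8)(θ − sin θ) = 6.836 ft² and P = Dθ/2 = 6.962 ft.
Hydraulic radius R = A/P = 6.836/6.962 = 0.9819 ft.
Rearranging Manning's equation: n = (1.486/Q) A R^(2/3) S^(1/2) = (1.486/70.1) × 6.836 × 0.9819^(2/3) × √0.01099 = 0.015.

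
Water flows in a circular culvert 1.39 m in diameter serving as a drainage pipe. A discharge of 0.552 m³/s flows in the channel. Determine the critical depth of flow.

y_c = 0.381 m

At critical depth, Q² T / (g A³) = 1, i.e. A³/T = Q²/g = 0.552²/9.81 = 0.03106.
Trying y = 0.262 m: A³/T = 0.007189 — too small.
Trying y = 0.441 m: A³/T = 0.05472 — too large.
Trying y = 0.381 m: A³/T = 0.03103 — ≈ 0.03106.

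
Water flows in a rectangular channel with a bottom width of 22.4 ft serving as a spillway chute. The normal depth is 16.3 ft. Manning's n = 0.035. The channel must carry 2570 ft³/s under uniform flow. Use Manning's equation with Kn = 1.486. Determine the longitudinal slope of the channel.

Flow area A = b·y = 22.4 × 16.3 = 365.1 ft². Wetted perimeter P = b + 2y = 22.4 + 2×16.3 = 55 ft.
Hydraulic radius R = A/P = 365.1/55 = 6.639 ft.
From Manning's equation, S = [nQ / (1.486 A R^(2/3))]² = [0.035 × 2570 / (1.486 × 365.1 × 6.639^(2/3))]² = 0.0022.

S = 0.0022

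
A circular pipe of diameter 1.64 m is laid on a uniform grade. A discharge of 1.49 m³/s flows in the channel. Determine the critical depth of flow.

At critical depth, Q² T / (g A³) = 1, i.e. A³/T = Q²/g = 1.49²/9.81 = 0.2263.
At y = 0.767 m: A³/T = 0.5565 — too large.
At y = 0.48 m: A³/T = 0.09154 — too small.
At y = 0.607 m: A³/T = 0.2268 — close enough.

y_c = 0.607 m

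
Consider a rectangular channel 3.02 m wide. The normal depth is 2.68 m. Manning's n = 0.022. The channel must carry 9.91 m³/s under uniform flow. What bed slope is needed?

S = 0.00076

Flow area A = b·y = 3.02 × 2.68 = 8.094 m². Wetted perimeter P = b + 2y = 3.02 + 2×2.68 = 8.38 m.
Hydraulic radius R = A/P = 8.094/8.38 = 0.9658 m.
From Manning's equation, S = [nQ / (1 A R^(2/3))]² = [0.022 × 9.91 / (1 × 8.094 × 0.9658^(2/3))]² = 0.00076.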